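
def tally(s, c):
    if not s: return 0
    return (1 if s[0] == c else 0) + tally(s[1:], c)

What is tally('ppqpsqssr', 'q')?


s[0]='p' != 'q' -> 0
s[0]='p' != 'q' -> 0
s[0]='q' == 'q' -> 1
s[0]='p' != 'q' -> 0
s[0]='s' != 'q' -> 0
s[0]='q' == 'q' -> 1
s[0]='s' != 'q' -> 0
s[0]='s' != 'q' -> 0
s[0]='r' != 'q' -> 0
Sum: 0 + 0 + 1 + 0 + 0 + 1 + 0 + 0 + 0 = 2

2


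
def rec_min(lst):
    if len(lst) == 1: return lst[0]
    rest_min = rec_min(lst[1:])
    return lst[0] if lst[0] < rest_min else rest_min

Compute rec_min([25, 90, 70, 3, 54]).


rec_min([25, 90, 70, 3, 54]): compare 25 with rec_min([90, 70, 3, 54])
rec_min([90, 70, 3, 54]): compare 90 with rec_min([70, 3, 54])
rec_min([70, 3, 54]): compare 70 with rec_min([3, 54])
rec_min([3, 54]): compare 3 with rec_min([54])
rec_min([54]) = 54  (base case)
Compare 3 with 54 -> 3
Compare 70 with 3 -> 3
Compare 90 with 3 -> 3
Compare 25 with 3 -> 3

3


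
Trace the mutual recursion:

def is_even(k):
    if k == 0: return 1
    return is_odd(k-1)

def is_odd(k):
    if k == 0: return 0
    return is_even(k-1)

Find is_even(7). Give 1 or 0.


is_even(7) = is_odd(6)
is_odd(6) = is_even(5)
is_even(5) = is_odd(4)
is_odd(4) = is_even(3)
is_even(3) = is_odd(2)
is_odd(2) = is_even(1)
is_even(1) = is_odd(0)
is_odd(0) = 0  (base case)
Result: 0

0


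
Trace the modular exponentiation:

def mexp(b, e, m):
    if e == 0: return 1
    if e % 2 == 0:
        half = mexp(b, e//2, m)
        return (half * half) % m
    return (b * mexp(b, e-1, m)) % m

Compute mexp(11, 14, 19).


mexp(11, 14, 19): e is even, compute mexp(11, 7, 19)
  mexp(11, 7, 19): e is odd, compute mexp(11, 6, 19)
    mexp(11, 6, 19): e is even, compute mexp(11, 3, 19)
      mexp(11, 3, 19): e is odd, compute mexp(11, 2, 19)
        mexp(11, 2, 19): e is even, compute mexp(11, 1, 19)
          mexp(11, 1, 19): e is odd, compute mexp(11, 0, 19)
          mexp(11, 0, 19) = 1
          (11 * 1) % 19 = 11
        half=11, (11*11) % 19 = 7
      (11 * 7) % 19 = 1
    half=1, (1*1) % 19 = 1
  (11 * 1) % 19 = 11
half=11, (11*11) % 19 = 7

7


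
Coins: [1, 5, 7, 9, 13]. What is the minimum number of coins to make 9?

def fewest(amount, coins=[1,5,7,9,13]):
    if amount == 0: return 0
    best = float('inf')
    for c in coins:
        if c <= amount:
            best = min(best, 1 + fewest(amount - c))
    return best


Building up with DP:
fewest(0) = 0
fewest(1) = min(1+fewest(0)=1+0=1) = 1
fewest(2) = min(1+fewest(1)=1+1=2) = 2
fewest(3) = min(1+fewest(2)=1+2=3) = 3
fewest(4) = min(1+fewest(3)=1+3=4) = 4
fewest(5) = min(1+fewest(4)=1+4=5, 1+fewest(0)=1+0=1) = 1
fewest(6) = min(1+fewest(5)=1+1=2, 1+fewest(1)=1+1=2) = 2
fewest(7) = min(1+fewest(6)=1+2=3, 1+fewest(2)=1+2=3, 1+fewest(0)=1+0=1) = 1
fewest(8) = min(1+fewest(7)=1+1=2, 1+fewest(3)=1+3=4, 1+fewest(1)=1+1=2) = 2
fewest(9) = min(1+fewest(8)=1+2=3, 1+fewest(4)=1+4=5, 1+fewest(2)=1+2=3, 1+fewest(0)=1+0=1) = 1

1


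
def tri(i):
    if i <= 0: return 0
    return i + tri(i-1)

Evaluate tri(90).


tri(90)
= 90 + 89 + 88 + 87 + 86 + 85 + 84 + 83 + 82 + 81 + 80 + 79 + 78 + 77 + 76 + 75 + 74 + 73 + 72 + 71 + 70 + 69 + 68 + 67 + 66 + 65 + 64 + 63 + 62 + 61 + 60 + 59 + 58 + 57 + 56 + 55 + 54 + 53 + 52 + 51 + 50 + 49 + 48 + 47 + 46 + 45 + 44 + 43 + 42 + 41 + 40 + 39 + 38 + 37 + 36 + 35 + 34 + 33 + 32 + 31 + 30 + 29 + 28 + 27 + 26 + 25 + 24 + 23 + 22 + 21 + 20 + 19 + 18 + 17 + 16 + 15 + 14 + 13 + 12 + 11 + 10 + 9 + 8 + 7 + 6 + 5 + 4 + 3 + 2 + 1 + tri(0)
= 90 + 89 + 88 + 87 + 86 + 85 + 84 + 83 + 82 + 81 + 80 + 79 + 78 + 77 + 76 + 75 + 74 + 73 + 72 + 71 + 70 + 69 + 68 + 67 + 66 + 65 + 64 + 63 + 62 + 61 + 60 + 59 + 58 + 57 + 56 + 55 + 54 + 53 + 52 + 51 + 50 + 49 + 48 + 47 + 46 + 45 + 44 + 43 + 42 + 41 + 40 + 39 + 38 + 37 + 36 + 35 + 34 + 33 + 32 + 31 + 30 + 29 + 28 + 27 + 26 + 25 + 24 + 23 + 22 + 21 + 20 + 19 + 18 + 17 + 16 + 15 + 14 + 13 + 12 + 11 + 10 + 9 + 8 + 7 + 6 + 5 + 4 + 3 + 2 + 1 + 0
= 4095

4095


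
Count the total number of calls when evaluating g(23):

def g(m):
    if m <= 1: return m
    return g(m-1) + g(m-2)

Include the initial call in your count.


Let C(n) = total calls for g(n)
C(0) = 1, C(1) = 1
C(2) = 1 + C(1) + C(0) = 1 + 1 + 1 = 3
C(3) = 1 + C(2) + C(1) = 1 + 3 + 1 = 5
C(4) = 1 + C(3) + C(2) = 1 + 5 + 3 = 9
C(5) = 1 + C(4) + C(3) = 1 + 9 + 5 = 15
C(6) = 1 + C(5) + C(4) = 1 + 15 + 9 = 25
C(7) = 1 + C(6) + C(5) = 1 + 25 + 15 = 41
C(8) = 1 + C(7) + C(6) = 1 + 41 + 25 = 67
C(9) = 1 + C(8) + C(7) = 1 + 67 + 41 = 109
C(10) = 1 + C(9) + C(8) = 1 + 109 + 67 = 177
C(11) = 1 + C(10) + C(9) = 1 + 177 + 109 = 287
C(12) = 1 + C(11) + C(10) = 1 + 287 + 177 = 465
C(13) = 1 + C(12) + C(11) = 1 + 465 + 287 = 753
C(14) = 1 + C(13) + C(12) = 1 + 753 + 465 = 1219
C(15) = 1 + C(14) + C(13) = 1 + 1219 + 753 = 1973
C(16) = 1 + C(15) + C(14) = 1 + 1973 + 1219 = 3193
C(17) = 1 + C(16) + C(15) = 1 + 3193 + 1973 = 5167
C(18) = 1 + C(17) + C(16) = 1 + 5167 + 3193 = 8361
C(19) = 1 + C(18) + C(17) = 1 + 8361 + 5167 = 13529
C(20) = 1 + C(19) + C(18) = 1 + 13529 + 8361 = 21891
C(21) = 1 + C(20) + C(19) = 1 + 21891 + 13529 = 35421
C(22) = 1 + C(21) + C(20) = 1 + 35421 + 21891 = 57313
C(23) = 1 + C(22) + C(21) = 1 + 57313 + 35421 = 92735

92735


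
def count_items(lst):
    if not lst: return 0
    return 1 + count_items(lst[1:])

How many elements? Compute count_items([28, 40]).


count_items([28, 40]) = 1 + count_items([40])
count_items([40]) = 1 + count_items([])
count_items([]) = 0  (base case)
Unwinding: 1 + 1 + 0 = 2

2


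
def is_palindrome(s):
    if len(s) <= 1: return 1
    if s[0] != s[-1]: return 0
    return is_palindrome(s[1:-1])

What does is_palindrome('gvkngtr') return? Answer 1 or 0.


is_palindrome('gvkngtr'): s[0]='g' != s[-1]='r' -> return 0
Result: 0 (not a palindrome)

0


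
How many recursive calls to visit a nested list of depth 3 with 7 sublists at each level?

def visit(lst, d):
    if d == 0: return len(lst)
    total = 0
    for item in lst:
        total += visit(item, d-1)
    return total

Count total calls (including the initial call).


At depth 0 (root): 1 call
At depth 1: each of 1 parents calls visit on 7 children = 7 calls
At depth 2: each of 7 parents calls visit on 7 children = 49 calls
At depth 3: each of 49 parents calls visit on 7 children = 343 calls
Total: 1 + 7 + 49 + 343 = 400

400


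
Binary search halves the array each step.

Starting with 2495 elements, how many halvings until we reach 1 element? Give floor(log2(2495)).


2495 / 2 = 1247
1247 / 2 = 623
623 / 2 = 311
311 / 2 = 155
155 / 2 = 77
77 / 2 = 38
38 / 2 = 19
19 / 2 = 9
9 / 2 = 4
4 / 2 = 2
2 / 2 = 1
Reached 1 after 11 halvings

11


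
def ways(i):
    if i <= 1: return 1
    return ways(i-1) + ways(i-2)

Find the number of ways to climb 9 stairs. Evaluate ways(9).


Building up from base cases:
ways(0) = 1
ways(1) = 1
ways(2) = ways(1) + ways(0) = 1 + 1 = 2
ways(3) = ways(2) + ways(1) = 2 + 1 = 3
ways(4) = ways(3) + ways(2) = 3 + 2 = 5
ways(5) = ways(4) + ways(3) = 5 + 3 = 8
ways(6) = ways(5) + ways(4) = 8 + 5 = 13
ways(7) = ways(6) + ways(5) = 13 + 8 = 21
ways(8) = ways(7) + ways(6) = 21 + 13 = 34
ways(9) = ways(8) + ways(7) = 34 + 21 = 55

55


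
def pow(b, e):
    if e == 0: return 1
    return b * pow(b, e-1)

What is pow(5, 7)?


pow(5, 7)
= 5 * pow(5, 6)
= 5 * 5 * pow(5, 5)
= 5 * 5 * 5 * pow(5, 4)
= 5 * 5 * 5 * 5 * pow(5, 3)
= 5 * 5 * 5 * 5 * 5 * pow(5, 2)
= 5 * 5 * 5 * 5 * 5 * 5 * pow(5, 1)
= 5 * 5 * 5 * 5 * 5 * 5 * 5 * pow(5, 0)
= 5 * 5 * 5 * 5 * 5 * 5 * 5 * 1
= 78125

78125


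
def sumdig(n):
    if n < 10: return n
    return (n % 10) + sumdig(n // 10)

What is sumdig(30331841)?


sumdig(30331841) = 1 + sumdig(3033184)
sumdig(3033184) = 4 + sumdig(303318)
sumdig(303318) = 8 + sumdig(30331)
sumdig(30331) = 1 + sumdig(3033)
sumdig(3033) = 3 + sumdig(303)
sumdig(303) = 3 + sumdig(30)
sumdig(30) = 0 + sumdig(3)
sumdig(3) = 3  (base case)
Total: 1 + 4 + 8 + 1 + 3 + 3 + 0 + 3 = 23

23


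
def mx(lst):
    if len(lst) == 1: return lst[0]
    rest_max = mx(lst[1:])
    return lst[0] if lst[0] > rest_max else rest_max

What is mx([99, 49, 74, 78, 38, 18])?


mx([99, 49, 74, 78, 38, 18]): compare 99 with mx([49, 74, 78, 38, 18])
mx([49, 74, 78, 38, 18]): compare 49 with mx([74, 78, 38, 18])
mx([74, 78, 38, 18]): compare 74 with mx([78, 38, 18])
mx([78, 38, 18]): compare 78 with mx([38, 18])
mx([38, 18]): compare 38 with mx([18])
mx([18]) = 18  (base case)
Compare 38 with 18 -> 38
Compare 78 with 38 -> 78
Compare 74 with 78 -> 78
Compare 49 with 78 -> 78
Compare 99 with 78 -> 99

99


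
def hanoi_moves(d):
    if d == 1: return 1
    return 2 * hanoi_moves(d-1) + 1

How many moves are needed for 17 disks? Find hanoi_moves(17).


hanoi_moves(17) = 2 * hanoi_moves(16) + 1
hanoi_moves(16) = 2 * hanoi_moves(15) + 1
hanoi_moves(15) = 2 * hanoi_moves(14) + 1
hanoi_moves(14) = 2 * hanoi_moves(13) + 1
hanoi_moves(13) = 2 * hanoi_moves(12) + 1
hanoi_moves(12) = 2 * hanoi_moves(11) + 1
hanoi_moves(11) = 2 * hanoi_moves(10) + 1
hanoi_moves(10) = 2 * hanoi_moves(9) + 1
hanoi_moves(9) = 2 * hanoi_moves(8) + 1
hanoi_moves(8) = 2 * hanoi_moves(7) + 1
hanoi_moves(7) = 2 * hanoi_moves(6) + 1
hanoi_moves(6) = 2 * hanoi_moves(5) + 1
hanoi_moves(5) = 2 * hanoi_moves(4) + 1
hanoi_moves(4) = 2 * hanoi_moves(3) + 1
hanoi_moves(3) = 2 * hanoi_moves(2) + 1
hanoi_moves(2) = 2 * hanoi_moves(1) + 1
hanoi_moves(1) = 1  (base case)
hanoi_moves(2) = 2 * 1 + 1 = 3
hanoi_moves(3) = 2 * 3 + 1 = 7
hanoi_moves(4) = 2 * 7 + 1 = 15
hanoi_moves(5) = 2 * 15 + 1 = 31
hanoi_moves(6) = 2 * 31 + 1 = 63
hanoi_moves(7) = 2 * 63 + 1 = 127
hanoi_moves(8) = 2 * 127 + 1 = 255
hanoi_moves(9) = 2 * 255 + 1 = 511
hanoi_moves(10) = 2 * 511 + 1 = 1023
hanoi_moves(11) = 2 * 1023 + 1 = 2047
hanoi_moves(12) = 2 * 2047 + 1 = 4095
hanoi_moves(13) = 2 * 4095 + 1 = 8191
hanoi_moves(14) = 2 * 8191 + 1 = 16383
hanoi_moves(15) = 2 * 16383 + 1 = 32767
hanoi_moves(16) = 2 * 32767 + 1 = 65535
hanoi_moves(17) = 2 * 65535 + 1 = 131071

131071


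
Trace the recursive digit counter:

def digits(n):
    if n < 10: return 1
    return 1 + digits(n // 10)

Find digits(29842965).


digits(29842965) = 1 + digits(2984296)
digits(2984296) = 1 + digits(298429)
digits(298429) = 1 + digits(29842)
digits(29842) = 1 + digits(2984)
digits(2984) = 1 + digits(298)
digits(298) = 1 + digits(29)
digits(29) = 1 + digits(2)
digits(2) = 1  (base case: 2 < 10)
Unwinding: 1 + 1 + 1 + 1 + 1 + 1 + 1 + 1 = 8

8


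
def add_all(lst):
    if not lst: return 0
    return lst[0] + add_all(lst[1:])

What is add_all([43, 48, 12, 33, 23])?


add_all([43, 48, 12, 33, 23]) = 43 + add_all([48, 12, 33, 23])
add_all([48, 12, 33, 23]) = 48 + add_all([12, 33, 23])
add_all([12, 33, 23]) = 12 + add_all([33, 23])
add_all([33, 23]) = 33 + add_all([23])
add_all([23]) = 23 + add_all([])
add_all([]) = 0  (base case)
Total: 43 + 48 + 12 + 33 + 23 + 0 = 159

159


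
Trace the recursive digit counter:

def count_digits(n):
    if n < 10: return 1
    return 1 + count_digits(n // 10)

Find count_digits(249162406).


count_digits(249162406) = 1 + count_digits(24916240)
count_digits(24916240) = 1 + count_digits(2491624)
count_digits(2491624) = 1 + count_digits(249162)
count_digits(249162) = 1 + count_digits(24916)
count_digits(24916) = 1 + count_digits(2491)
count_digits(2491) = 1 + count_digits(249)
count_digits(249) = 1 + count_digits(24)
count_digits(24) = 1 + count_digits(2)
count_digits(2) = 1  (base case: 2 < 10)
Unwinding: 1 + 1 + 1 + 1 + 1 + 1 + 1 + 1 + 1 = 9

9


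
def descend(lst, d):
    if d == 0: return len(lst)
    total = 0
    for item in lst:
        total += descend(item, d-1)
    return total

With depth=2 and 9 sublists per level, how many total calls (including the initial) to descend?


At depth 0 (root): 1 call
At depth 1: each of 1 parents calls descend on 9 children = 9 calls
At depth 2: each of 9 parents calls descend on 9 children = 81 calls
Total: 1 + 9 + 81 = 91

91


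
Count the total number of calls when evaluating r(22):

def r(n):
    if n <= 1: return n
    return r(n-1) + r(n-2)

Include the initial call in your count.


Let C(n) = total calls for r(n)
C(0) = 1, C(1) = 1
C(2) = 1 + C(1) + C(0) = 1 + 1 + 1 = 3
C(3) = 1 + C(2) + C(1) = 1 + 3 + 1 = 5
C(4) = 1 + C(3) + C(2) = 1 + 5 + 3 = 9
C(5) = 1 + C(4) + C(3) = 1 + 9 + 5 = 15
C(6) = 1 + C(5) + C(4) = 1 + 15 + 9 = 25
C(7) = 1 + C(6) + C(5) = 1 + 25 + 15 = 41
C(8) = 1 + C(7) + C(6) = 1 + 41 + 25 = 67
C(9) = 1 + C(8) + C(7) = 1 + 67 + 41 = 109
C(10) = 1 + C(9) + C(8) = 1 + 109 + 67 = 177
C(11) = 1 + C(10) + C(9) = 1 + 177 + 109 = 287
C(12) = 1 + C(11) + C(10) = 1 + 287 + 177 = 465
C(13) = 1 + C(12) + C(11) = 1 + 465 + 287 = 753
C(14) = 1 + C(13) + C(12) = 1 + 753 + 465 = 1219
C(15) = 1 + C(14) + C(13) = 1 + 1219 + 753 = 1973
C(16) = 1 + C(15) + C(14) = 1 + 1973 + 1219 = 3193
C(17) = 1 + C(16) + C(15) = 1 + 3193 + 1973 = 5167
C(18) = 1 + C(17) + C(16) = 1 + 5167 + 3193 = 8361
C(19) = 1 + C(18) + C(17) = 1 + 8361 + 5167 = 13529
C(20) = 1 + C(19) + C(18) = 1 + 13529 + 8361 = 21891
C(21) = 1 + C(20) + C(19) = 1 + 21891 + 13529 = 35421
C(22) = 1 + C(21) + C(20) = 1 + 35421 + 21891 = 57313

57313


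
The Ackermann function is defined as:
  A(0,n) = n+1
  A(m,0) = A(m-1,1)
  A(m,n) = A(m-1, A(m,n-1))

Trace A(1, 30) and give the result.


A(1, 30) = A(0, A(1, 29))
  A(1, 29) = A(0, A(1, 28))
    A(1, 28) = A(0, A(1, 27))
      A(1, 27) = A(0, A(1, 26))
        A(1, 26) = A(0, A(1, 25))
          A(1, 25) = A(0, A(1, 24))
          A(1, 24) = A(0, A(1, 23))
          A(1, 23) = A(0, A(1, 22))
          A(1, 22) = A(0, A(1, 21))
          A(1, 21) = A(0, A(1, 20))
          A(1, 20) = A(0, A(1, 19))
          A(1, 19) = A(0, A(1, 18))
          A(1, 18) = A(0, A(1, 17))
          A(1, 17) = A(0, A(1, 16))
          A(1, 16) = A(0, A(1, 15))
          A(1, 15) = A(0, A(1, 14))
          A(1, 14) = A(0, A(1, 13))
          A(1, 13) = A(0, A(1, 12))
          A(1, 12) = A(0, A(1, 11))
          A(1, 11) = A(0, A(1, 10))
          A(1, 10) = A(0, A(1, 9))
          A(1, 9) = A(0, A(1, 8))
          A(1, 8) = A(0, A(1, 7))
          A(1, 7) = A(0, A(1, 6))
          A(1, 6) = A(0, A(1, 5))
... (trace truncated)
Result: A(1, 30) = 32

32


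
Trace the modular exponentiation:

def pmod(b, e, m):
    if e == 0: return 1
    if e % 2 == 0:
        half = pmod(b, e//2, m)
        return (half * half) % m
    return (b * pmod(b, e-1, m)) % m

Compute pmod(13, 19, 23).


pmod(13, 19, 23): e is odd, compute pmod(13, 18, 23)
  pmod(13, 18, 23): e is even, compute pmod(13, 9, 23)
    pmod(13, 9, 23): e is odd, compute pmod(13, 8, 23)
      pmod(13, 8, 23): e is even, compute pmod(13, 4, 23)
        pmod(13, 4, 23): e is even, compute pmod(13, 2, 23)
          pmod(13, 2, 23): e is even, compute pmod(13, 1, 23)
          pmod(13, 1, 23): e is odd, compute pmod(13, 0, 23)
          pmod(13, 0, 23) = 1
          (13 * 1) % 23 = 13
          half=13, (13*13) % 23 = 8
        half=8, (8*8) % 23 = 18
      half=18, (18*18) % 23 = 2
    (13 * 2) % 23 = 3
  half=3, (3*3) % 23 = 9
(13 * 9) % 23 = 2

2


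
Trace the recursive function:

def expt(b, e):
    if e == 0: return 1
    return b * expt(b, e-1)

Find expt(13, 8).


expt(13, 8)
= 13 * expt(13, 7)
= 13 * 13 * expt(13, 6)
= 13 * 13 * 13 * expt(13, 5)
= 13 * 13 * 13 * 13 * expt(13, 4)
= 13 * 13 * 13 * 13 * 13 * expt(13, 3)
= 13 * 13 * 13 * 13 * 13 * 13 * expt(13, 2)
= 13 * 13 * 13 * 13 * 13 * 13 * 13 * expt(13, 1)
= 13 * 13 * 13 * 13 * 13 * 13 * 13 * 13 * expt(13, 0)
= 13 * 13 * 13 * 13 * 13 * 13 * 13 * 13 * 1
= 815730721

815730721


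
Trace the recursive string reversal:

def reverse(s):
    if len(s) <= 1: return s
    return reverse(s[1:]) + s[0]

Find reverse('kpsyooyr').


reverse('kpsyooyr') = reverse('psyooyr') + 'k'
reverse('psyooyr') = reverse('syooyr') + 'p'
reverse('syooyr') = reverse('yooyr') + 's'
reverse('yooyr') = reverse('ooyr') + 'y'
reverse('ooyr') = reverse('oyr') + 'o'
reverse('oyr') = reverse('yr') + 'o'
reverse('yr') = reverse('r') + 'y'
reverse('r') = 'r'  (base case)
Concatenating: 'r' + 'y' + 'o' + 'o' + 'y' + 's' + 'p' + 'k' = 'ryooyspk'

ryooyspk


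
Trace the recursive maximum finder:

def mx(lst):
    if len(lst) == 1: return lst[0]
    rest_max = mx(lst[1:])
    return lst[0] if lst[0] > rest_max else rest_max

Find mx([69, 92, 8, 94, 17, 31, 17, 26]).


mx([69, 92, 8, 94, 17, 31, 17, 26]): compare 69 with mx([92, 8, 94, 17, 31, 17, 26])
mx([92, 8, 94, 17, 31, 17, 26]): compare 92 with mx([8, 94, 17, 31, 17, 26])
mx([8, 94, 17, 31, 17, 26]): compare 8 with mx([94, 17, 31, 17, 26])
mx([94, 17, 31, 17, 26]): compare 94 with mx([17, 31, 17, 26])
mx([17, 31, 17, 26]): compare 17 with mx([31, 17, 26])
mx([31, 17, 26]): compare 31 with mx([17, 26])
mx([17, 26]): compare 17 with mx([26])
mx([26]) = 26  (base case)
Compare 17 with 26 -> 26
Compare 31 with 26 -> 31
Compare 17 with 31 -> 31
Compare 94 with 31 -> 94
Compare 8 with 94 -> 94
Compare 92 with 94 -> 94
Compare 69 with 94 -> 94

94


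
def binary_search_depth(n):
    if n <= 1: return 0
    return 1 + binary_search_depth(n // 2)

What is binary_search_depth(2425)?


2425 / 2 = 1212
1212 / 2 = 606
606 / 2 = 303
303 / 2 = 151
151 / 2 = 75
75 / 2 = 37
37 / 2 = 18
18 / 2 = 9
9 / 2 = 4
4 / 2 = 2
2 / 2 = 1
Reached 1 after 11 halvings

11


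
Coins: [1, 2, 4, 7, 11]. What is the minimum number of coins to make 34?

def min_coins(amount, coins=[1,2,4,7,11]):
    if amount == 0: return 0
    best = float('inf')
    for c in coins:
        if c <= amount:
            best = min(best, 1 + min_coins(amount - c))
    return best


Building up with DP:
min_coins(0) = 0
min_coins(1) = min(1+min_coins(0)=1+0=1) = 1
min_coins(2) = min(1+min_coins(1)=1+1=2, 1+min_coins(0)=1+0=1) = 1
min_coins(3) = min(1+min_coins(2)=1+1=2, 1+min_coins(1)=1+1=2) = 2
min_coins(4) = min(1+min_coins(3)=1+2=3, 1+min_coins(2)=1+1=2, 1+min_coins(0)=1+0=1) = 1
min_coins(5) = min(1+min_coins(4)=1+1=2, 1+min_coins(3)=1+2=3, 1+min_coins(1)=1+1=2) = 2
min_coins(6) = min(1+min_coins(5)=1+2=3, 1+min_coins(4)=1+1=2, 1+min_coins(2)=1+1=2) = 2
min_coins(7) = min(1+min_coins(6)=1+2=3, 1+min_coins(5)=1+2=3, 1+min_coins(3)=1+2=3, 1+min_coins(0)=1+0=1) = 1
min_coins(8) = min(1+min_coins(7)=1+1=2, 1+min_coins(6)=1+2=3, 1+min_coins(4)=1+1=2, 1+min_coins(1)=1+1=2) = 2
min_coins(9) = min(1+min_coins(8)=1+2=3, 1+min_coins(7)=1+1=2, 1+min_coins(5)=1+2=3, 1+min_coins(2)=1+1=2) = 2
min_coins(10) = min(1+min_coins(9)=1+2=3, 1+min_coins(8)=1+2=3, 1+min_coins(6)=1+2=3, 1+min_coins(3)=1+2=3) = 3
min_coins(11) = min(1+min_coins(10)=1+3=4, 1+min_coins(9)=1+2=3, 1+min_coins(7)=1+1=2, 1+min_coins(4)=1+1=2, 1+min_coins(0)=1+0=1) = 1
min_coins(12) = min(1+min_coins(11)=1+1=2, 1+min_coins(10)=1+3=4, 1+min_coins(8)=1+2=3, 1+min_coins(5)=1+2=3, 1+min_coins(1)=1+1=2) = 2
min_coins(13) = min(1+min_coins(12)=1+2=3, 1+min_coins(11)=1+1=2, 1+min_coins(9)=1+2=3, 1+min_coins(6)=1+2=3, 1+min_coins(2)=1+1=2) = 2
min_coins(14) = min(1+min_coins(13)=1+2=3, 1+min_coins(12)=1+2=3, 1+min_coins(10)=1+3=4, 1+min_coins(7)=1+1=2, 1+min_coins(3)=1+2=3) = 2
min_coins(15) = min(1+min_coins(14)=1+2=3, 1+min_coins(13)=1+2=3, 1+min_coins(11)=1+1=2, 1+min_coins(8)=1+2=3, 1+min_coins(4)=1+1=2) = 2
min_coins(16) = min(1+min_coins(15)=1+2=3, 1+min_coins(14)=1+2=3, 1+min_coins(12)=1+2=3, 1+min_coins(9)=1+2=3, 1+min_coins(5)=1+2=3) = 3
min_coins(17) = min(1+min_coins(16)=1+3=4, 1+min_coins(15)=1+2=3, 1+min_coins(13)=1+2=3, 1+min_coins(10)=1+3=4, 1+min_coins(6)=1+2=3) = 3
min_coins(18) = min(1+min_coins(17)=1+3=4, 1+min_coins(16)=1+3=4, 1+min_coins(14)=1+2=3, 1+min_coins(11)=1+1=2, 1+min_coins(7)=1+1=2) = 2
min_coins(19) = min(1+min_coins(18)=1+2=3, 1+min_coins(17)=1+3=4, 1+min_coins(15)=1+2=3, 1+min_coins(12)=1+2=3, 1+min_coins(8)=1+2=3) = 3
min_coins(20) = min(1+min_coins(19)=1+3=4, 1+min_coins(18)=1+2=3, 1+min_coins(16)=1+3=4, 1+min_coins(13)=1+2=3, 1+min_coins(9)=1+2=3) = 3
min_coins(21) = min(1+min_coins(20)=1+3=4, 1+min_coins(19)=1+3=4, 1+min_coins(17)=1+3=4, 1+min_coins(14)=1+2=3, 1+min_coins(10)=1+3=4) = 3
min_coins(22) = min(1+min_coins(21)=1+3=4, 1+min_coins(20)=1+3=4, 1+min_coins(18)=1+2=3, 1+min_coins(15)=1+2=3, 1+min_coins(11)=1+1=2) = 2
min_coins(23) = min(1+min_coins(22)=1+2=3, 1+min_coins(21)=1+3=4, 1+min_coins(19)=1+3=4, 1+min_coins(16)=1+3=4, 1+min_coins(12)=1+2=3) = 3
min_coins(24) = min(1+min_coins(23)=1+3=4, 1+min_coins(22)=1+2=3, 1+min_coins(20)=1+3=4, 1+min_coins(17)=1+3=4, 1+min_coins(13)=1+2=3) = 3
min_coins(25) = min(1+min_coins(24)=1+3=4, 1+min_coins(23)=1+3=4, 1+min_coins(21)=1+3=4, 1+min_coins(18)=1+2=3, 1+min_coins(14)=1+2=3) = 3
min_coins(26) = min(1+min_coins(25)=1+3=4, 1+min_coins(24)=1+3=4, 1+min_coins(22)=1+2=3, 1+min_coins(19)=1+3=4, 1+min_coins(15)=1+2=3) = 3
min_coins(27) = min(1+min_coins(26)=1+3=4, 1+min_coins(25)=1+3=4, 1+min_coins(23)=1+3=4, 1+min_coins(20)=1+3=4, 1+min_coins(16)=1+3=4) = 4
min_coins(28) = min(1+min_coins(27)=1+4=5, 1+min_coins(26)=1+3=4, 1+min_coins(24)=1+3=4, 1+min_coins(21)=1+3=4, 1+min_coins(17)=1+3=4) = 4
min_coins(29) = min(1+min_coins(28)=1+4=5, 1+min_coins(27)=1+4=5, 1+min_coins(25)=1+3=4, 1+min_coins(22)=1+2=3, 1+min_coins(18)=1+2=3) = 3
min_coins(30) = min(1+min_coins(29)=1+3=4, 1+min_coins(28)=1+4=5, 1+min_coins(26)=1+3=4, 1+min_coins(23)=1+3=4, 1+min_coins(19)=1+3=4) = 4
min_coins(31) = min(1+min_coins(30)=1+4=5, 1+min_coins(29)=1+3=4, 1+min_coins(27)=1+4=5, 1+min_coins(24)=1+3=4, 1+min_coins(20)=1+3=4) = 4
min_coins(32) = min(1+min_coins(31)=1+4=5, 1+min_coins(30)=1+4=5, 1+min_coins(28)=1+4=5, 1+min_coins(25)=1+3=4, 1+min_coins(21)=1+3=4) = 4
min_coins(33) = min(1+min_coins(32)=1+4=5, 1+min_coins(31)=1+4=5, 1+min_coins(29)=1+3=4, 1+min_coins(26)=1+3=4, 1+min_coins(22)=1+2=3) = 3
min_coins(34) = min(1+min_coins(33)=1+3=4, 1+min_coins(32)=1+4=5, 1+min_coins(30)=1+4=5, 1+min_coins(27)=1+4=5, 1+min_coins(23)=1+3=4) = 4

4


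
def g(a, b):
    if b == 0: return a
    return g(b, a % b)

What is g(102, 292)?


g(102, 292) = g(292, 102)
g(292, 102) = g(102, 88)
g(102, 88) = g(88, 14)
g(88, 14) = g(14, 4)
g(14, 4) = g(4, 2)
g(4, 2) = g(2, 0)
g(2, 0) = 2  (base case)

2


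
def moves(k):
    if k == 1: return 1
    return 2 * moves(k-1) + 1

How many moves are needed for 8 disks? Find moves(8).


moves(8) = 2 * moves(7) + 1
moves(7) = 2 * moves(6) + 1
moves(6) = 2 * moves(5) + 1
moves(5) = 2 * moves(4) + 1
moves(4) = 2 * moves(3) + 1
moves(3) = 2 * moves(2) + 1
moves(2) = 2 * moves(1) + 1
moves(1) = 1  (base case)
moves(2) = 2 * 1 + 1 = 3
moves(3) = 2 * 3 + 1 = 7
moves(4) = 2 * 7 + 1 = 15
moves(5) = 2 * 15 + 1 = 31
moves(6) = 2 * 31 + 1 = 63
moves(7) = 2 * 63 + 1 = 127
moves(8) = 2 * 127 + 1 = 255

255


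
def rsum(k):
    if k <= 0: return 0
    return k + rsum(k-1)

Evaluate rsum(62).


rsum(62)
= 62 + 61 + 60 + 59 + 58 + 57 + 56 + 55 + 54 + 53 + 52 + 51 + 50 + 49 + 48 + 47 + 46 + 45 + 44 + 43 + 42 + 41 + 40 + 39 + 38 + 37 + 36 + 35 + 34 + 33 + 32 + 31 + 30 + 29 + 28 + 27 + 26 + 25 + 24 + 23 + 22 + 21 + 20 + 19 + 18 + 17 + 16 + 15 + 14 + 13 + 12 + 11 + 10 + 9 + 8 + 7 + 6 + 5 + 4 + 3 + 2 + 1 + rsum(0)
= 62 + 61 + 60 + 59 + 58 + 57 + 56 + 55 + 54 + 53 + 52 + 51 + 50 + 49 + 48 + 47 + 46 + 45 + 44 + 43 + 42 + 41 + 40 + 39 + 38 + 37 + 36 + 35 + 34 + 33 + 32 + 31 + 30 + 29 + 28 + 27 + 26 + 25 + 24 + 23 + 22 + 21 + 20 + 19 + 18 + 17 + 16 + 15 + 14 + 13 + 12 + 11 + 10 + 9 + 8 + 7 + 6 + 5 + 4 + 3 + 2 + 1 + 0
= 1953

1953


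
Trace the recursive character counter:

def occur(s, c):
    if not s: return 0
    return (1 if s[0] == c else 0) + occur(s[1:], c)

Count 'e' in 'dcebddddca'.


s[0]='d' != 'e' -> 0
s[0]='c' != 'e' -> 0
s[0]='e' == 'e' -> 1
s[0]='b' != 'e' -> 0
s[0]='d' != 'e' -> 0
s[0]='d' != 'e' -> 0
s[0]='d' != 'e' -> 0
s[0]='d' != 'e' -> 0
s[0]='c' != 'e' -> 0
s[0]='a' != 'e' -> 0
Sum: 0 + 0 + 1 + 0 + 0 + 0 + 0 + 0 + 0 + 0 = 1

1


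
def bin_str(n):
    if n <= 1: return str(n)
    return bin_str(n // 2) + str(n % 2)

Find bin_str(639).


bin_str(639) = bin_str(319) + '1'
bin_str(319) = bin_str(159) + '1'
bin_str(159) = bin_str(79) + '1'
bin_str(79) = bin_str(39) + '1'
bin_str(39) = bin_str(19) + '1'
bin_str(19) = bin_str(9) + '1'
bin_str(9) = bin_str(4) + '1'
bin_str(4) = bin_str(2) + '0'
bin_str(2) = bin_str(1) + '0'
bin_str(1) = '1'  (base case)
Concatenating: '1' + '0' + '0' + '1' + '1' + '1' + '1' + '1' + '1' + '1' = '1001111111'

1001111111


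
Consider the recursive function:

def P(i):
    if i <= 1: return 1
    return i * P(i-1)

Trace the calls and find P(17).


P(17)
= 17 * P(16)
= 17 * 16 * P(15)
= 17 * 16 * 15 * P(14)
= 17 * 16 * 15 * 14 * P(13)
= 17 * 16 * 15 * 14 * 13 * P(12)
= 17 * 16 * 15 * 14 * 13 * 12 * P(11)
= 17 * 16 * 15 * 14 * 13 * 12 * 11 * P(10)
= 17 * 16 * 15 * 14 * 13 * 12 * 11 * 10 * P(9)
= 17 * 16 * 15 * 14 * 13 * 12 * 11 * 10 * 9 * P(8)
= 17 * 16 * 15 * 14 * 13 * 12 * 11 * 10 * 9 * 8 * P(7)
= 17 * 16 * 15 * 14 * 13 * 12 * 11 * 10 * 9 * 8 * 7 * P(6)
= 17 * 16 * 15 * 14 * 13 * 12 * 11 * 10 * 9 * 8 * 7 * 6 * P(5)
= 17 * 16 * 15 * 14 * 13 * 12 * 11 * 10 * 9 * 8 * 7 * 6 * 5 * P(4)
= 17 * 16 * 15 * 14 * 13 * 12 * 11 * 10 * 9 * 8 * 7 * 6 * 5 * 4 * P(3)
= 17 * 16 * 15 * 14 * 13 * 12 * 11 * 10 * 9 * 8 * 7 * 6 * 5 * 4 * 3 * P(2)
= 17 * 16 * 15 * 14 * 13 * 12 * 11 * 10 * 9 * 8 * 7 * 6 * 5 * 4 * 3 * 2 * P(1)
= 17 * 16 * 15 * 14 * 13 * 12 * 11 * 10 * 9 * 8 * 7 * 6 * 5 * 4 * 3 * 2 * 1
= 355687428096000

355687428096000


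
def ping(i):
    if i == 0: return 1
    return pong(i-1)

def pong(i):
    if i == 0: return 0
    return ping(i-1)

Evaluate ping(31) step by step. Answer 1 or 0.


ping(31) = pong(30)
pong(30) = ping(29)
ping(29) = pong(28)
pong(28) = ping(27)
ping(27) = pong(26)
pong(26) = ping(25)
ping(25) = pong(24)
pong(24) = ping(23)
ping(23) = pong(22)
pong(22) = ping(21)
ping(21) = pong(20)
pong(20) = ping(19)
ping(19) = pong(18)
pong(18) = ping(17)
ping(17) = pong(16)
pong(16) = ping(15)
ping(15) = pong(14)
pong(14) = ping(13)
ping(13) = pong(12)
pong(12) = ping(11)
ping(11) = pong(10)
pong(10) = ping(9)
ping(9) = pong(8)
pong(8) = ping(7)
ping(7) = pong(6)
pong(6) = ping(5)
ping(5) = pong(4)
pong(4) = ping(3)
ping(3) = pong(2)
pong(2) = ping(1)
ping(1) = pong(0)
pong(0) = 0  (base case)
Result: 0

0


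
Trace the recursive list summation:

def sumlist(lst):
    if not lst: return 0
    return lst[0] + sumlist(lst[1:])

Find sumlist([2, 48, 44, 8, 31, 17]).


sumlist([2, 48, 44, 8, 31, 17]) = 2 + sumlist([48, 44, 8, 31, 17])
sumlist([48, 44, 8, 31, 17]) = 48 + sumlist([44, 8, 31, 17])
sumlist([44, 8, 31, 17]) = 44 + sumlist([8, 31, 17])
sumlist([8, 31, 17]) = 8 + sumlist([31, 17])
sumlist([31, 17]) = 31 + sumlist([17])
sumlist([17]) = 17 + sumlist([])
sumlist([]) = 0  (base case)
Total: 2 + 48 + 44 + 8 + 31 + 17 + 0 = 150

150


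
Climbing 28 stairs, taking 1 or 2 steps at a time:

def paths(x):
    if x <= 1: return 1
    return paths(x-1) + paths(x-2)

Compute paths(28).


Building up from base cases:
paths(0) = 1
paths(1) = 1
paths(2) = paths(1) + paths(0) = 1 + 1 = 2
paths(3) = paths(2) + paths(1) = 2 + 1 = 3
paths(4) = paths(3) + paths(2) = 3 + 2 = 5
paths(5) = paths(4) + paths(3) = 5 + 3 = 8
paths(6) = paths(5) + paths(4) = 8 + 5 = 13
paths(7) = paths(6) + paths(5) = 13 + 8 = 21
paths(8) = paths(7) + paths(6) = 21 + 13 = 34
paths(9) = paths(8) + paths(7) = 34 + 21 = 55
paths(10) = paths(9) + paths(8) = 55 + 34 = 89
paths(11) = paths(10) + paths(9) = 89 + 55 = 144
paths(12) = paths(11) + paths(10) = 144 + 89 = 233
paths(13) = paths(12) + paths(11) = 233 + 144 = 377
paths(14) = paths(13) + paths(12) = 377 + 233 = 610
paths(15) = paths(14) + paths(13) = 610 + 377 = 987
paths(16) = paths(15) + paths(14) = 987 + 610 = 1597
paths(17) = paths(16) + paths(15) = 1597 + 987 = 2584
paths(18) = paths(17) + paths(16) = 2584 + 1597 = 4181
paths(19) = paths(18) + paths(17) = 4181 + 2584 = 6765
paths(20) = paths(19) + paths(18) = 6765 + 4181 = 10946
paths(21) = paths(20) + paths(19) = 10946 + 6765 = 17711
paths(22) = paths(21) + paths(20) = 17711 + 10946 = 28657
paths(23) = paths(22) + paths(21) = 28657 + 17711 = 46368
paths(24) = paths(23) + paths(22) = 46368 + 28657 = 75025
paths(25) = paths(24) + paths(23) = 75025 + 46368 = 121393
paths(26) = paths(25) + paths(24) = 121393 + 75025 = 196418
paths(27) = paths(26) + paths(25) = 196418 + 121393 = 317811
paths(28) = paths(27) + paths(26) = 317811 + 196418 = 514229

514229


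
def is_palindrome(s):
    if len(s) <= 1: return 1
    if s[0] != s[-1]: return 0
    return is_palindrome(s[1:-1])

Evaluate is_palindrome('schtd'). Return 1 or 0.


is_palindrome('schtd'): s[0]='s' != s[-1]='d' -> return 0
Result: 0 (not a palindrome)

0


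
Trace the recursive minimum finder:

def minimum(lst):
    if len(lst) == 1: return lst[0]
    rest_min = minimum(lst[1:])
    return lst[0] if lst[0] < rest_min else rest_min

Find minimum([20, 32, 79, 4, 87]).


minimum([20, 32, 79, 4, 87]): compare 20 with minimum([32, 79, 4, 87])
minimum([32, 79, 4, 87]): compare 32 with minimum([79, 4, 87])
minimum([79, 4, 87]): compare 79 with minimum([4, 87])
minimum([4, 87]): compare 4 with minimum([87])
minimum([87]) = 87  (base case)
Compare 4 with 87 -> 4
Compare 79 with 4 -> 4
Compare 32 with 4 -> 4
Compare 20 with 4 -> 4

4


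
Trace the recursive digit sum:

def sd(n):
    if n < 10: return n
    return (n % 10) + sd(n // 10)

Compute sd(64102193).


sd(64102193) = 3 + sd(6410219)
sd(6410219) = 9 + sd(641021)
sd(641021) = 1 + sd(64102)
sd(64102) = 2 + sd(6410)
sd(6410) = 0 + sd(641)
sd(641) = 1 + sd(64)
sd(64) = 4 + sd(6)
sd(6) = 6  (base case)
Total: 3 + 9 + 1 + 2 + 0 + 1 + 4 + 6 = 26

26


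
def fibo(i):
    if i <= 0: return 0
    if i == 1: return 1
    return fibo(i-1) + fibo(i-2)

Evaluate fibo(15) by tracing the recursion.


Computing fibo(15) bottom-up:
fibo(0) = 0
fibo(1) = 1
fibo(2) = fibo(1) + fibo(0) = 1 + 0 = 1
fibo(3) = fibo(2) + fibo(1) = 1 + 1 = 2
fibo(4) = fibo(3) + fibo(2) = 2 + 1 = 3
fibo(5) = fibo(4) + fibo(3) = 3 + 2 = 5
fibo(6) = fibo(5) + fibo(4) = 5 + 3 = 8
fibo(7) = fibo(6) + fibo(5) = 8 + 5 = 13
fibo(8) = fibo(7) + fibo(6) = 13 + 8 = 21
fibo(9) = fibo(8) + fibo(7) = 21 + 13 = 34
fibo(10) = fibo(9) + fibo(8) = 34 + 21 = 55
fibo(11) = fibo(10) + fibo(9) = 55 + 34 = 89
fibo(12) = fibo(11) + fibo(10) = 89 + 55 = 144
fibo(13) = fibo(12) + fibo(11) = 144 + 89 = 233
fibo(14) = fibo(13) + fibo(12) = 233 + 144 = 377
fibo(15) = fibo(14) + fibo(13) = 377 + 233 = 610

610


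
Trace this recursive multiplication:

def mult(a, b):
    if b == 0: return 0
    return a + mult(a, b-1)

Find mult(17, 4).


mult(17, 4) = 17 + mult(17, 3)
mult(17, 3) = 17 + mult(17, 2)
mult(17, 2) = 17 + mult(17, 1)
mult(17, 1) = 17 + mult(17, 0)
mult(17, 0) = 0  (base case)
Total: 17 + 17 + 17 + 17 + 0 = 68

68


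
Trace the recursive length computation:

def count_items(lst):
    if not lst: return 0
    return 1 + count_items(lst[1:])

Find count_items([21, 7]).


count_items([21, 7]) = 1 + count_items([7])
count_items([7]) = 1 + count_items([])
count_items([]) = 0  (base case)
Unwinding: 1 + 1 + 0 = 2

2


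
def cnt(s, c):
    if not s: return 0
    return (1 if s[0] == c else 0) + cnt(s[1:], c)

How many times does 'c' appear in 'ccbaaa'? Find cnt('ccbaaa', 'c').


s[0]='c' == 'c' -> 1
s[0]='c' == 'c' -> 1
s[0]='b' != 'c' -> 0
s[0]='a' != 'c' -> 0
s[0]='a' != 'c' -> 0
s[0]='a' != 'c' -> 0
Sum: 1 + 1 + 0 + 0 + 0 + 0 = 2

2


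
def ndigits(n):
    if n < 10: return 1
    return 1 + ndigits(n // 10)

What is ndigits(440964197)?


ndigits(440964197) = 1 + ndigits(44096419)
ndigits(44096419) = 1 + ndigits(4409641)
ndigits(4409641) = 1 + ndigits(440964)
ndigits(440964) = 1 + ndigits(44096)
ndigits(44096) = 1 + ndigits(4409)
ndigits(4409) = 1 + ndigits(440)
ndigits(440) = 1 + ndigits(44)
ndigits(44) = 1 + ndigits(4)
ndigits(4) = 1  (base case: 4 < 10)
Unwinding: 1 + 1 + 1 + 1 + 1 + 1 + 1 + 1 + 1 = 9

9


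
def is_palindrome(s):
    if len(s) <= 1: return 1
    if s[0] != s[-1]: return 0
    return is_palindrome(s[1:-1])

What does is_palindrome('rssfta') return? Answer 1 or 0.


is_palindrome('rssfta'): s[0]='r' != s[-1]='a' -> return 0
Result: 0 (not a palindrome)

0


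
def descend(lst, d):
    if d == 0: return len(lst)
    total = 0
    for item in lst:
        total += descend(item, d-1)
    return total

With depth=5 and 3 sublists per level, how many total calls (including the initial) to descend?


At depth 0 (root): 1 call
At depth 1: each of 1 parents calls descend on 3 children = 3 calls
At depth 2: each of 3 parents calls descend on 3 children = 9 calls
At depth 3: each of 9 parents calls descend on 3 children = 27 calls
At depth 4: each of 27 parents calls descend on 3 children = 81 calls
At depth 5: each of 81 parents calls descend on 3 children = 243 calls
Total: 1 + 3 + 9 + 27 + 81 + 243 = 364

364


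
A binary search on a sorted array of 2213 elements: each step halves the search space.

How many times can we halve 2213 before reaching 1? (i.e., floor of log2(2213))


2213 / 2 = 1106
1106 / 2 = 553
553 / 2 = 276
276 / 2 = 138
138 / 2 = 69
69 / 2 = 34
34 / 2 = 17
17 / 2 = 8
8 / 2 = 4
4 / 2 = 2
2 / 2 = 1
Reached 1 after 11 halvings

11


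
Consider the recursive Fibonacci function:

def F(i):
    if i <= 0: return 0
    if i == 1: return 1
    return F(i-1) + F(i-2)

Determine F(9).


Computing F(9) bottom-up:
F(0) = 0
F(1) = 1
F(2) = F(1) + F(0) = 1 + 0 = 1
F(3) = F(2) + F(1) = 1 + 1 = 2
F(4) = F(3) + F(2) = 2 + 1 = 3
F(5) = F(4) + F(3) = 3 + 2 = 5
F(6) = F(5) + F(4) = 5 + 3 = 8
F(7) = F(6) + F(5) = 8 + 5 = 13
F(8) = F(7) + F(6) = 13 + 8 = 21
F(9) = F(8) + F(7) = 21 + 13 = 34

34


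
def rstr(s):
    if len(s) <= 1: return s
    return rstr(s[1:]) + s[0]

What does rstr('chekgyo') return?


rstr('chekgyo') = rstr('hekgyo') + 'c'
rstr('hekgyo') = rstr('ekgyo') + 'h'
rstr('ekgyo') = rstr('kgyo') + 'e'
rstr('kgyo') = rstr('gyo') + 'k'
rstr('gyo') = rstr('yo') + 'g'
rstr('yo') = rstr('o') + 'y'
rstr('o') = 'o'  (base case)
Concatenating: 'o' + 'y' + 'g' + 'k' + 'e' + 'h' + 'c' = 'oygkehc'

oygkehc


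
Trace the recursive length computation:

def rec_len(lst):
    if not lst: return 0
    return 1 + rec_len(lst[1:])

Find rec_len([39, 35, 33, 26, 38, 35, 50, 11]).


rec_len([39, 35, 33, 26, 38, 35, 50, 11]) = 1 + rec_len([35, 33, 26, 38, 35, 50, 11])
rec_len([35, 33, 26, 38, 35, 50, 11]) = 1 + rec_len([33, 26, 38, 35, 50, 11])
rec_len([33, 26, 38, 35, 50, 11]) = 1 + rec_len([26, 38, 35, 50, 11])
rec_len([26, 38, 35, 50, 11]) = 1 + rec_len([38, 35, 50, 11])
rec_len([38, 35, 50, 11]) = 1 + rec_len([35, 50, 11])
rec_len([35, 50, 11]) = 1 + rec_len([50, 11])
rec_len([50, 11]) = 1 + rec_len([11])
rec_len([11]) = 1 + rec_len([])
rec_len([]) = 0  (base case)
Unwinding: 1 + 1 + 1 + 1 + 1 + 1 + 1 + 1 + 0 = 8

8


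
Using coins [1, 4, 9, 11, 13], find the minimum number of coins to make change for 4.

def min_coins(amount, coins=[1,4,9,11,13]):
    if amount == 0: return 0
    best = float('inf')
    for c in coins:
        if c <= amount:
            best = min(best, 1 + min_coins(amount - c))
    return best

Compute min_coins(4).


Building up with DP:
min_coins(0) = 0
min_coins(1) = min(1+min_coins(0)=1+0=1) = 1
min_coins(2) = min(1+min_coins(1)=1+1=2) = 2
min_coins(3) = min(1+min_coins(2)=1+2=3) = 3
min_coins(4) = min(1+min_coins(3)=1+3=4, 1+min_coins(0)=1+0=1) = 1

1


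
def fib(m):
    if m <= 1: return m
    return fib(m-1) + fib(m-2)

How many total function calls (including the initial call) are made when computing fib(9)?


Let C(n) = total calls for fib(n)
C(0) = 1, C(1) = 1
C(2) = 1 + C(1) + C(0) = 1 + 1 + 1 = 3
C(3) = 1 + C(2) + C(1) = 1 + 3 + 1 = 5
C(4) = 1 + C(3) + C(2) = 1 + 5 + 3 = 9
C(5) = 1 + C(4) + C(3) = 1 + 9 + 5 = 15
C(6) = 1 + C(5) + C(4) = 1 + 15 + 9 = 25
C(7) = 1 + C(6) + C(5) = 1 + 25 + 15 = 41
C(8) = 1 + C(7) + C(6) = 1 + 41 + 25 = 67
C(9) = 1 + C(8) + C(7) = 1 + 67 + 41 = 109

109


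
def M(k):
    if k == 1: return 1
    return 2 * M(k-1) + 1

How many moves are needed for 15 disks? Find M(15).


M(15) = 2 * M(14) + 1
M(14) = 2 * M(13) + 1
M(13) = 2 * M(12) + 1
M(12) = 2 * M(11) + 1
M(11) = 2 * M(10) + 1
M(10) = 2 * M(9) + 1
M(9) = 2 * M(8) + 1
M(8) = 2 * M(7) + 1
M(7) = 2 * M(6) + 1
M(6) = 2 * M(5) + 1
M(5) = 2 * M(4) + 1
M(4) = 2 * M(3) + 1
M(3) = 2 * M(2) + 1
M(2) = 2 * M(1) + 1
M(1) = 1  (base case)
M(2) = 2 * 1 + 1 = 3
M(3) = 2 * 3 + 1 = 7
M(4) = 2 * 7 + 1 = 15
M(5) = 2 * 15 + 1 = 31
M(6) = 2 * 31 + 1 = 63
M(7) = 2 * 63 + 1 = 127
M(8) = 2 * 127 + 1 = 255
M(9) = 2 * 255 + 1 = 511
M(10) = 2 * 511 + 1 = 1023
M(11) = 2 * 1023 + 1 = 2047
M(12) = 2 * 2047 + 1 = 4095
M(13) = 2 * 4095 + 1 = 8191
M(14) = 2 * 8191 + 1 = 16383
M(15) = 2 * 16383 + 1 = 32767

32767


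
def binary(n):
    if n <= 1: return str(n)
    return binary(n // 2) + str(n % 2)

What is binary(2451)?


binary(2451) = binary(1225) + '1'
binary(1225) = binary(612) + '1'
binary(612) = binary(306) + '0'
binary(306) = binary(153) + '0'
binary(153) = binary(76) + '1'
binary(76) = binary(38) + '0'
binary(38) = binary(19) + '0'
binary(19) = binary(9) + '1'
binary(9) = binary(4) + '1'
binary(4) = binary(2) + '0'
binary(2) = binary(1) + '0'
binary(1) = '1'  (base case)
Concatenating: '1' + '0' + '0' + '1' + '1' + '0' + '0' + '1' + '0' + '0' + '1' + '1' = '100110010011'

100110010011


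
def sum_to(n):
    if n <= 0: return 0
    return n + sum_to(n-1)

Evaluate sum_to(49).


sum_to(49)
= 49 + 48 + 47 + 46 + 45 + 44 + 43 + 42 + 41 + 40 + 39 + 38 + 37 + 36 + 35 + 34 + 33 + 32 + 31 + 30 + 29 + 28 + 27 + 26 + 25 + 24 + 23 + 22 + 21 + 20 + 19 + 18 + 17 + 16 + 15 + 14 + 13 + 12 + 11 + 10 + 9 + 8 + 7 + 6 + 5 + 4 + 3 + 2 + 1 + sum_to(0)
= 49 + 48 + 47 + 46 + 45 + 44 + 43 + 42 + 41 + 40 + 39 + 38 + 37 + 36 + 35 + 34 + 33 + 32 + 31 + 30 + 29 + 28 + 27 + 26 + 25 + 24 + 23 + 22 + 21 + 20 + 19 + 18 + 17 + 16 + 15 + 14 + 13 + 12 + 11 + 10 + 9 + 8 + 7 + 6 + 5 + 4 + 3 + 2 + 1 + 0
= 1225

1225


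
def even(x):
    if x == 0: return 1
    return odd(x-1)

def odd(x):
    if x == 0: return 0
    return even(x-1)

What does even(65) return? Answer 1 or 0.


even(65) = odd(64)
odd(64) = even(63)
even(63) = odd(62)
odd(62) = even(61)
even(61) = odd(60)
odd(60) = even(59)
even(59) = odd(58)
odd(58) = even(57)
even(57) = odd(56)
odd(56) = even(55)
even(55) = odd(54)
odd(54) = even(53)
even(53) = odd(52)
odd(52) = even(51)
even(51) = odd(50)
odd(50) = even(49)
even(49) = odd(48)
odd(48) = even(47)
even(47) = odd(46)
odd(46) = even(45)
even(45) = odd(44)
odd(44) = even(43)
even(43) = odd(42)
odd(42) = even(41)
even(41) = odd(40)
odd(40) = even(39)
even(39) = odd(38)
odd(38) = even(37)
even(37) = odd(36)
odd(36) = even(35)
even(35) = odd(34)
odd(34) = even(33)
even(33) = odd(32)
odd(32) = even(31)
even(31) = odd(30)
odd(30) = even(29)
even(29) = odd(28)
odd(28) = even(27)
even(27) = odd(26)
odd(26) = even(25)
even(25) = odd(24)
odd(24) = even(23)
even(23) = odd(22)
odd(22) = even(21)
even(21) = odd(20)
odd(20) = even(19)
even(19) = odd(18)
odd(18) = even(17)
even(17) = odd(16)
odd(16) = even(15)
even(15) = odd(14)
odd(14) = even(13)
even(13) = odd(12)
odd(12) = even(11)
even(11) = odd(10)
odd(10) = even(9)
even(9) = odd(8)
odd(8) = even(7)
even(7) = odd(6)
odd(6) = even(5)
even(5) = odd(4)
odd(4) = even(3)
even(3) = odd(2)
odd(2) = even(1)
even(1) = odd(0)
odd(0) = 0  (base case)
Result: 0

0


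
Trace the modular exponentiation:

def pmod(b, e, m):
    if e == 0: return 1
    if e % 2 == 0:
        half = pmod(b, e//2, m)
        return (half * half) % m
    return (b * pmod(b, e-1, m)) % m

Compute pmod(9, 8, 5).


pmod(9, 8, 5): e is even, compute pmod(9, 4, 5)
  pmod(9, 4, 5): e is even, compute pmod(9, 2, 5)
    pmod(9, 2, 5): e is even, compute pmod(9, 1, 5)
      pmod(9, 1, 5): e is odd, compute pmod(9, 0, 5)
        pmod(9, 0, 5) = 1
      (9 * 1) % 5 = 4
    half=4, (4*4) % 5 = 1
  half=1, (1*1) % 5 = 1
half=1, (1*1) % 5 = 1

1


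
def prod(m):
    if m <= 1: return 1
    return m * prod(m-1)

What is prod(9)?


prod(9)
= 9 * prod(8)
= 9 * 8 * prod(7)
= 9 * 8 * 7 * prod(6)
= 9 * 8 * 7 * 6 * prod(5)
= 9 * 8 * 7 * 6 * 5 * prod(4)
= 9 * 8 * 7 * 6 * 5 * 4 * prod(3)
= 9 * 8 * 7 * 6 * 5 * 4 * 3 * prod(2)
= 9 * 8 * 7 * 6 * 5 * 4 * 3 * 2 * prod(1)
= 9 * 8 * 7 * 6 * 5 * 4 * 3 * 2 * 1
= 362880

362880


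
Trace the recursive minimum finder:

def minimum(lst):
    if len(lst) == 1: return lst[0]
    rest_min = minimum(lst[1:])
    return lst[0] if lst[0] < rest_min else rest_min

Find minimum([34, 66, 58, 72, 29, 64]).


minimum([34, 66, 58, 72, 29, 64]): compare 34 with minimum([66, 58, 72, 29, 64])
minimum([66, 58, 72, 29, 64]): compare 66 with minimum([58, 72, 29, 64])
minimum([58, 72, 29, 64]): compare 58 with minimum([72, 29, 64])
minimum([72, 29, 64]): compare 72 with minimum([29, 64])
minimum([29, 64]): compare 29 with minimum([64])
minimum([64]) = 64  (base case)
Compare 29 with 64 -> 29
Compare 72 with 29 -> 29
Compare 58 with 29 -> 29
Compare 66 with 29 -> 29
Compare 34 with 29 -> 29

29
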